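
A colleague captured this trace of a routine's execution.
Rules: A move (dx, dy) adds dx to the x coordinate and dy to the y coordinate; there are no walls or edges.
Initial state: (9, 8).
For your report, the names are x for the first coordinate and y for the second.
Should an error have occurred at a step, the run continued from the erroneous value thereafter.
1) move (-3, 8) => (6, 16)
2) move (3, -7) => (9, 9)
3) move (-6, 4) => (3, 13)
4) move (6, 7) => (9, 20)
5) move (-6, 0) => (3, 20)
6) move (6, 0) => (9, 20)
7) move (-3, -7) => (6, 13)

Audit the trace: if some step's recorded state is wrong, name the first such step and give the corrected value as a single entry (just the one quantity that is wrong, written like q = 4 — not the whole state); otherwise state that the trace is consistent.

no error

Step 1: x = 9 + (-3) = 6, y = 8 + (8) = 16 — no discrepancy.
Step 2: x = 6 + (3) = 9, y = 16 + (-7) = 9 — checks out.
Step 3: x = 9 + (-6) = 3, y = 9 + (4) = 13 — agrees with the trace.
Step 4: x = 3 + (6) = 9, y = 13 + (7) = 20 — same as recorded.
Step 5: x = 9 + (-6) = 3, y = 20 + (0) = 20 — agrees with the trace.
Step 6: x = 3 + (6) = 9, y = 20 + (0) = 20 — verified.
Step 7: x = 9 + (-3) = 6, y = 20 + (-7) = 13 — matches.
The whole run recomputes cleanly — no discrepancies.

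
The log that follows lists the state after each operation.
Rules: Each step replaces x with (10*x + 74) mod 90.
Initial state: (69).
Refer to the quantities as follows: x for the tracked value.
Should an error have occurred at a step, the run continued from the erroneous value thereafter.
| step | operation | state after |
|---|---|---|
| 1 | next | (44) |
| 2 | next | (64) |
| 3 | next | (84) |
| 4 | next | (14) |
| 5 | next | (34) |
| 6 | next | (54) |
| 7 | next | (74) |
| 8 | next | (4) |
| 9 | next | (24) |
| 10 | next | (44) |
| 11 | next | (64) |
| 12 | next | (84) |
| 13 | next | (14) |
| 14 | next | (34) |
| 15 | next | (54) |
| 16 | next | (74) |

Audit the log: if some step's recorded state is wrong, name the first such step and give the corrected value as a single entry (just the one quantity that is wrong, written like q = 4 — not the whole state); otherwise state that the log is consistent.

no error

Step 1: x = (10*69 + 74) mod 90 = 44 — in agreement.
Step 2: x = (10*44 + 74) mod 90 = 64 — matches.
Step 3: x = (10*64 + 74) mod 90 = 84 — agrees with the log.
Step 4: x = (10*84 + 74) mod 90 = 14 — checks out.
Step 5: x = (10*14 + 74) mod 90 = 34 — confirmed correct.
Step 6: x = (10*34 + 74) mod 90 = 54 — matches.
Step 7: x = (10*54 + 74) mod 90 = 74 — agrees with the log.
Step 8: x = (10*74 + 74) mod 90 = 4 — matches.
Step 9: x = (10*4 + 74) mod 90 = 24 — checks out.
Step 10: x = (10*24 + 74) mod 90 = 44 — no discrepancy.
Step 11: x = (10*44 + 74) mod 90 = 64 — no discrepancy.
Step 12: x = (10*64 + 74) mod 90 = 84 — in agreement.
Step 13: x = (10*84 + 74) mod 90 = 14 — confirmed correct.
Step 14: x = (10*14 + 74) mod 90 = 34 — verified.
Step 15: x = (10*34 + 74) mod 90 = 54 — exactly as logged.
Step 16: x = (10*54 + 74) mod 90 = 74 — no discrepancy.
The recomputation confirms every line.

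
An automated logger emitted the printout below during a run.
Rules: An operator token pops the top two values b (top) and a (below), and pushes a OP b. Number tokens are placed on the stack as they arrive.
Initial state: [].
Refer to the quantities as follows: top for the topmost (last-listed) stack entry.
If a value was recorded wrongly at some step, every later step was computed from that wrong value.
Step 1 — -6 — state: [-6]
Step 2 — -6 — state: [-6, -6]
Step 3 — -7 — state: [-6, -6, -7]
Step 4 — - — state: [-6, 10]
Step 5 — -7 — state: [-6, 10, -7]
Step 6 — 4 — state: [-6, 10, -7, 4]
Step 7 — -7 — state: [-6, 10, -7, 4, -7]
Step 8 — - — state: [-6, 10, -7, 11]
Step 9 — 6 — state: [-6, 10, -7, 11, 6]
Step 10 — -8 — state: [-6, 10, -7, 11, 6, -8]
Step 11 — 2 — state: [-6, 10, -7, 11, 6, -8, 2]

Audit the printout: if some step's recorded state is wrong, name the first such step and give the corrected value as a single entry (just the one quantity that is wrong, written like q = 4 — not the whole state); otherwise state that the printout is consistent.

step 4, top = 1

1. push -6: top = -6 (same as recorded)
2. push -6: top = -6 (consistent with the printout)
3. push -7: top = -7 (agrees with the printout)
4. -6 - -7 = 1 (first mismatch against the printout)
So the first discrepancy is step 4, where the right value is top = 1.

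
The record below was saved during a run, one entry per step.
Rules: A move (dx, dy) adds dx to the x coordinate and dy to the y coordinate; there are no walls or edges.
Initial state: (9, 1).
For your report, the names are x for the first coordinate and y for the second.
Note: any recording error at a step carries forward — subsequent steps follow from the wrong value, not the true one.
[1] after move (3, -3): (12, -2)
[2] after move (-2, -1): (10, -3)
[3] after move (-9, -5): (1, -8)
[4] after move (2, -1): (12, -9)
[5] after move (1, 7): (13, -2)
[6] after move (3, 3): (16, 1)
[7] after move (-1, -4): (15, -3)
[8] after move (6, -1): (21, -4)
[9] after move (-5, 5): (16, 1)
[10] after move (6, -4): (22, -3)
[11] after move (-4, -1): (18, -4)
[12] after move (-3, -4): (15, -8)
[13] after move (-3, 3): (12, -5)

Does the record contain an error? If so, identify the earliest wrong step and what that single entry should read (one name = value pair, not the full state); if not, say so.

step 4, x = 3

1. x = 9 + (3) = 12, y = 1 + (-3) = -2 (agrees with the record)
2. x = 12 + (-2) = 10, y = -2 + (-1) = -3 (confirmed correct)
3. x = 10 + (-9) = 1, y = -3 + (-5) = -8 (consistent with the record)
4. x = 1 + (2) = 3, y = -8 + (-1) = -9 (a discrepancy with the record)
That makes step 4 the first incorrect line — x = 3 is what it should show.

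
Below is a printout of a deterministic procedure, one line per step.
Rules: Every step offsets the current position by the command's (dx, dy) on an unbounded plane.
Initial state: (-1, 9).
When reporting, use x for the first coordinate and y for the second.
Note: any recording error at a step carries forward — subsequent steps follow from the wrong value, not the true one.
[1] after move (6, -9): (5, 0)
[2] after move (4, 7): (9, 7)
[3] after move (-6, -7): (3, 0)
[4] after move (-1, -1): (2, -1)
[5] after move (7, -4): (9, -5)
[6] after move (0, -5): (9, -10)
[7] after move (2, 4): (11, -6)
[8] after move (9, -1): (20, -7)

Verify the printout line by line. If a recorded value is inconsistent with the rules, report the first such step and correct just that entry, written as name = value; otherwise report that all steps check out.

no error

Recomputing the run from the initial state:
step 1: x = 5, y = 0
step 2: x = 9, y = 7
step 3: x = 3, y = 0
step 4: x = 2, y = -1
step 5: x = 9, y = -5
step 6: x = 9, y = -10
step 7: x = 11, y = -6
step 8: x = 20, y = -7
This matches the printout at every step.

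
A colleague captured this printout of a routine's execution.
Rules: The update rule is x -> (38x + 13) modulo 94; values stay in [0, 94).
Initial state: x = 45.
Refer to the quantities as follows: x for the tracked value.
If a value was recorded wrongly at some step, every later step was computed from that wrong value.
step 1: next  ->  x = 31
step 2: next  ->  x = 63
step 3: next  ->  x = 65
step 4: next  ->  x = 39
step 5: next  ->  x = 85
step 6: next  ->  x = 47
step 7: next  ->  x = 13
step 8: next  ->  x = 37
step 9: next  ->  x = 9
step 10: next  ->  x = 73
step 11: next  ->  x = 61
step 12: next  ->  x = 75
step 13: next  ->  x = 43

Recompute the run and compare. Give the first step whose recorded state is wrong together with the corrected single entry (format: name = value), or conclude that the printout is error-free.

Recomputing the run from the initial state:
step 1: x = 31
step 2: x = 63
step 3: x = 57
step 4: x = 17
step 5: x = 1
step 6: x = 51
step 7: x = 71
step 8: x = 79
step 9: x = 7
step 10: x = 91
step 11: x = 87
step 12: x = 29
step 13: x = 81
The first disagreement with the printout is at step 3, where the value should be x = 57.

step 3, x = 57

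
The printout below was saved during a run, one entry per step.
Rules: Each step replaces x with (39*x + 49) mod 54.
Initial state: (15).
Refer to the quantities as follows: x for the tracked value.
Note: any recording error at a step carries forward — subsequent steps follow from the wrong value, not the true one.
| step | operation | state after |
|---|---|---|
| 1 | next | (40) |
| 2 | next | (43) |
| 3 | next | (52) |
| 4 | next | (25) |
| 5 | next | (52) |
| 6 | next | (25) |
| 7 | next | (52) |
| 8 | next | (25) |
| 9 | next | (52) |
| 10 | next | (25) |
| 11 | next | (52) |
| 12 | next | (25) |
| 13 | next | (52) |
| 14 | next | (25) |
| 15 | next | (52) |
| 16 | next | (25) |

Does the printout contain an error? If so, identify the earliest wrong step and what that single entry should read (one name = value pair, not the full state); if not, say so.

Recomputing the run from the initial state:
step 1: x = 40
step 2: x = 43
step 3: x = 52
step 4: x = 25
step 5: x = 52
step 6: x = 25
step 7: x = 52
step 8: x = 25
step 9: x = 52
step 10: x = 25
step 11: x = 52
step 12: x = 25
step 13: x = 52
step 14: x = 25
step 15: x = 52
step 16: x = 25
This matches the printout at every step.

no error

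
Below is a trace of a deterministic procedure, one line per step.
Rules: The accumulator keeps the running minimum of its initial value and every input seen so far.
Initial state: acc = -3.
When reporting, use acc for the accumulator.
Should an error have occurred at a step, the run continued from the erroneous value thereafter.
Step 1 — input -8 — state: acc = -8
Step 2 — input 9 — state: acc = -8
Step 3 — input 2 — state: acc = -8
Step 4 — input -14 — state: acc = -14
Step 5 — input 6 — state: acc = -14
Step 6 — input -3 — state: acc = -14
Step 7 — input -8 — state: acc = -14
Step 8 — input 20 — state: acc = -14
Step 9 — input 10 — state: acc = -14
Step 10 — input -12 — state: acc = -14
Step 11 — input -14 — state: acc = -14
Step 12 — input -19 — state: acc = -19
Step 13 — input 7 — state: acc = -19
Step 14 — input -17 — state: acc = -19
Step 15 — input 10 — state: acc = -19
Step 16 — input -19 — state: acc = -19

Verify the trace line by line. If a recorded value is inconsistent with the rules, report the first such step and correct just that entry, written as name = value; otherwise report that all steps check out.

1. acc = min(-3, -8) = -8 (same as recorded)
2. acc = min(-8, 9) = -8 (in agreement)
3. acc = min(-8, 2) = -8 (confirmed correct)
4. acc = min(-8, -14) = -14 (confirmed correct)
5. acc = min(-14, 6) = -14 (same as recorded)
6. acc = min(-14, -3) = -14 (same as recorded)
7. acc = min(-14, -8) = -14 (matches)
8. acc = min(-14, 20) = -14 (verified)
9. acc = min(-14, 10) = -14 (no discrepancy)
10. acc = min(-14, -12) = -14 (exactly as logged)
11. acc = min(-14, -14) = -14 (agrees with the trace)
12. acc = min(-14, -19) = -19 (confirmed correct)
13. acc = min(-19, 7) = -19 (no discrepancy)
14. acc = min(-19, -17) = -19 (matches)
15. acc = min(-19, 10) = -19 (exactly as logged)
16. acc = min(-19, -19) = -19 (no discrepancy)
Every step is consistent.

no error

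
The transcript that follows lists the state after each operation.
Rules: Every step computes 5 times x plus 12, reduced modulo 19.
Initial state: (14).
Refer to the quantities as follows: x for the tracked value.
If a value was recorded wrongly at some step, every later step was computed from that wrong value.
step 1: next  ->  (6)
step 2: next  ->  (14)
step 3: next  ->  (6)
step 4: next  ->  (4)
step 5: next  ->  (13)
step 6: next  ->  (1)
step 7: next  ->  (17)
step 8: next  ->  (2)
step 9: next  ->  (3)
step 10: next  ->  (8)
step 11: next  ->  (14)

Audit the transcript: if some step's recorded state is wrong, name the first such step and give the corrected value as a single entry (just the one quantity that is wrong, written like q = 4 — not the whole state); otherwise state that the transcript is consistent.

1. x = (5*14 + 12) mod 19 = 6 (in agreement)
2. x = (5*6 + 12) mod 19 = 4 (the entry is off here)
Conclusion: step 2 carries the first error; the entry should be x = 4.

step 2, x = 4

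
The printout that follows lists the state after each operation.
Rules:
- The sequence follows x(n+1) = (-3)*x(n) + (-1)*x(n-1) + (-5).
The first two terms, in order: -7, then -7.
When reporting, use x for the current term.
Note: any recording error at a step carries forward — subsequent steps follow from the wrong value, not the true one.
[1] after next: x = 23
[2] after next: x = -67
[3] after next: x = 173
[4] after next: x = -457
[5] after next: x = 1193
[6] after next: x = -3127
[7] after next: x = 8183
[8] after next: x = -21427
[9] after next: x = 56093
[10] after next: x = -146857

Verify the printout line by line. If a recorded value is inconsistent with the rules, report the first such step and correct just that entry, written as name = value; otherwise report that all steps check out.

no error

Recomputing the run from the initial state:
step 1: x = 23
step 2: x = -67
step 3: x = 173
step 4: x = -457
step 5: x = 1193
step 6: x = -3127
step 7: x = 8183
step 8: x = -21427
step 9: x = 56093
step 10: x = -146857
This matches the printout at every step.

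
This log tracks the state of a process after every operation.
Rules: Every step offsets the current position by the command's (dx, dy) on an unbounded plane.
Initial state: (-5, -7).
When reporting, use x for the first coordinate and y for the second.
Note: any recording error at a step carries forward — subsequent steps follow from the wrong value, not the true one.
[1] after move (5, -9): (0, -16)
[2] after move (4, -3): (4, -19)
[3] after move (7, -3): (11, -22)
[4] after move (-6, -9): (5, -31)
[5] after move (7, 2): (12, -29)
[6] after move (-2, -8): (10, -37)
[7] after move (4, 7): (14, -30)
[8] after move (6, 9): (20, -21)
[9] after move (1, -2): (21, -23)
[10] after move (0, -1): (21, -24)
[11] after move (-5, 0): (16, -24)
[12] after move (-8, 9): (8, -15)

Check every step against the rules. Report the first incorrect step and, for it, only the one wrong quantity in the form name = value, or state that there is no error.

no error

1. x = -5 + (5) = 0, y = -7 + (-9) = -16 (consistent with the log)
2. x = 0 + (4) = 4, y = -16 + (-3) = -19 (same as recorded)
3. x = 4 + (7) = 11, y = -19 + (-3) = -22 (exactly as logged)
4. x = 11 + (-6) = 5, y = -22 + (-9) = -31 (confirmed correct)
5. x = 5 + (7) = 12, y = -31 + (2) = -29 (same as recorded)
6. x = 12 + (-2) = 10, y = -29 + (-8) = -37 (exactly as logged)
7. x = 10 + (4) = 14, y = -37 + (7) = -30 (confirmed correct)
8. x = 14 + (6) = 20, y = -30 + (9) = -21 (exactly as logged)
9. x = 20 + (1) = 21, y = -21 + (-2) = -23 (confirmed correct)
10. x = 21 + (0) = 21, y = -23 + (-1) = -24 (agrees with the log)
11. x = 21 + (-5) = 16, y = -24 + (0) = -24 (checks out)
12. x = 16 + (-8) = 8, y = -24 + (9) = -15 (matches)
All entries verified; no error found.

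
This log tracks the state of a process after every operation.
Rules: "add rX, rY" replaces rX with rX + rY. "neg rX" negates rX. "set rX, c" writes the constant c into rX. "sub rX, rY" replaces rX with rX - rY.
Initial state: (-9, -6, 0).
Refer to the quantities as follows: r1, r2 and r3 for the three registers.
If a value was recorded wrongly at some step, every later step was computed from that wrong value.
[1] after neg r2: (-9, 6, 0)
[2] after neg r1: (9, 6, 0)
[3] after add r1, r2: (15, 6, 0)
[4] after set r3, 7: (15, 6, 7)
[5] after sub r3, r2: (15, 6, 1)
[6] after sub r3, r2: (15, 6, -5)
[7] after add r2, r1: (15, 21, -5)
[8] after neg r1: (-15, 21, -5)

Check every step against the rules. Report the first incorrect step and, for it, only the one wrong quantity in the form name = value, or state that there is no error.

Recomputing the run from the initial state:
step 1: r1 = -9, r2 = 6, r3 = 0
step 2: r1 = 9, r2 = 6, r3 = 0
step 3: r1 = 15, r2 = 6, r3 = 0
step 4: r1 = 15, r2 = 6, r3 = 7
step 5: r1 = 15, r2 = 6, r3 = 1
step 6: r1 = 15, r2 = 6, r3 = -5
step 7: r1 = 15, r2 = 21, r3 = -5
step 8: r1 = -15, r2 = 21, r3 = -5
This matches the log at every step.

no error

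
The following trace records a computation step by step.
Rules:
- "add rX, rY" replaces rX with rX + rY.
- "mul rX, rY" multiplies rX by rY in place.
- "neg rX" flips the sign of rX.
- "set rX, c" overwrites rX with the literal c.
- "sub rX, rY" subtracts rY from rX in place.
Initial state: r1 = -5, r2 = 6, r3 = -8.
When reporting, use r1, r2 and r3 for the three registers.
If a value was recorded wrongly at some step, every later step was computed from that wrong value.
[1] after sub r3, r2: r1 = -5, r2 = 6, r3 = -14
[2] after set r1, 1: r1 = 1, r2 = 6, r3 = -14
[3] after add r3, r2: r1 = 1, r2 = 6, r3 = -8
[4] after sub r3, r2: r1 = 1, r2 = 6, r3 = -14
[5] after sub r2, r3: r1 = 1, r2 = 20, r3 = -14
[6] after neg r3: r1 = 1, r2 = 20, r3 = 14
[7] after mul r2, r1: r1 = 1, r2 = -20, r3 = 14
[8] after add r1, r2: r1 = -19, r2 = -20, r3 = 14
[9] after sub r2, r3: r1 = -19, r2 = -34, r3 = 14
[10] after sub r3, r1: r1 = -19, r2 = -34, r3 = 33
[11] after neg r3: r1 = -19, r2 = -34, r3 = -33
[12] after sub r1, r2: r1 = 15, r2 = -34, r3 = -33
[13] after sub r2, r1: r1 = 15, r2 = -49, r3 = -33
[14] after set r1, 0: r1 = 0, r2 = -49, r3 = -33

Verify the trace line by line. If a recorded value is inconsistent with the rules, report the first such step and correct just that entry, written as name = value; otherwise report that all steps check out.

step 7, r2 = 20

Recomputing the run from the initial state:
step 1: r1 = -5, r2 = 6, r3 = -14
step 2: r1 = 1, r2 = 6, r3 = -14
step 3: r1 = 1, r2 = 6, r3 = -8
step 4: r1 = 1, r2 = 6, r3 = -14
step 5: r1 = 1, r2 = 20, r3 = -14
step 6: r1 = 1, r2 = 20, r3 = 14
step 7: r1 = 1, r2 = 20, r3 = 14
step 8: r1 = 21, r2 = 20, r3 = 14
step 9: r1 = 21, r2 = 6, r3 = 14
step 10: r1 = 21, r2 = 6, r3 = -7
step 11: r1 = 21, r2 = 6, r3 = 7
step 12: r1 = 15, r2 = 6, r3 = 7
step 13: r1 = 15, r2 = -9, r3 = 7
step 14: r1 = 0, r2 = -9, r3 = 7
The first disagreement with the trace is at step 7, where the value should be r2 = 20.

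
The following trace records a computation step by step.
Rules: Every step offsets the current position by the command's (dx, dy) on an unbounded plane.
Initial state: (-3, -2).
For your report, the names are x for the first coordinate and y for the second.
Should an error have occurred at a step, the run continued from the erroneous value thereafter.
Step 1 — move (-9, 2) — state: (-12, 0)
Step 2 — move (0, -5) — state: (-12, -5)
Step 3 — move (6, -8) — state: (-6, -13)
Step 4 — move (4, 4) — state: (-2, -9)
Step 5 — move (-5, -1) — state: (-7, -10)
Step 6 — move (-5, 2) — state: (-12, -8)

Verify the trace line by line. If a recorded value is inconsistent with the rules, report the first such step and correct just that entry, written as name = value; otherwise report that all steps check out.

step 1: x = -3 + (-9) = -12, y = -2 + (2) = 0 -> checks out
step 2: x = -12 + (0) = -12, y = 0 + (-5) = -5 -> confirmed correct
step 3: x = -12 + (6) = -6, y = -5 + (-8) = -13 -> checks out
step 4: x = -6 + (4) = -2, y = -13 + (4) = -9 -> matches
step 5: x = -2 + (-5) = -7, y = -9 + (-1) = -10 -> matches
step 6: x = -7 + (-5) = -12, y = -10 + (2) = -8 -> agrees with the trace
The recomputation confirms every line.

no error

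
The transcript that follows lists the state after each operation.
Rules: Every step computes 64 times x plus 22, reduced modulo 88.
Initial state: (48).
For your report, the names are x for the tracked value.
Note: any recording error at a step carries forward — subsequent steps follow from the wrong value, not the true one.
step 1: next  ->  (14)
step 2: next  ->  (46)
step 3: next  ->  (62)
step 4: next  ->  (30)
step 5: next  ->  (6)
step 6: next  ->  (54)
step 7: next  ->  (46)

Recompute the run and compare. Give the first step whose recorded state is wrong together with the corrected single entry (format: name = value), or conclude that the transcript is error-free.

step 2, x = 38

1. x = (64*48 + 22) mod 88 = 14 (same as recorded)
2. x = (64*14 + 22) mod 88 = 38 (a discrepancy with the transcript)
Conclusion: step 2 carries the first error; the entry should be x = 38.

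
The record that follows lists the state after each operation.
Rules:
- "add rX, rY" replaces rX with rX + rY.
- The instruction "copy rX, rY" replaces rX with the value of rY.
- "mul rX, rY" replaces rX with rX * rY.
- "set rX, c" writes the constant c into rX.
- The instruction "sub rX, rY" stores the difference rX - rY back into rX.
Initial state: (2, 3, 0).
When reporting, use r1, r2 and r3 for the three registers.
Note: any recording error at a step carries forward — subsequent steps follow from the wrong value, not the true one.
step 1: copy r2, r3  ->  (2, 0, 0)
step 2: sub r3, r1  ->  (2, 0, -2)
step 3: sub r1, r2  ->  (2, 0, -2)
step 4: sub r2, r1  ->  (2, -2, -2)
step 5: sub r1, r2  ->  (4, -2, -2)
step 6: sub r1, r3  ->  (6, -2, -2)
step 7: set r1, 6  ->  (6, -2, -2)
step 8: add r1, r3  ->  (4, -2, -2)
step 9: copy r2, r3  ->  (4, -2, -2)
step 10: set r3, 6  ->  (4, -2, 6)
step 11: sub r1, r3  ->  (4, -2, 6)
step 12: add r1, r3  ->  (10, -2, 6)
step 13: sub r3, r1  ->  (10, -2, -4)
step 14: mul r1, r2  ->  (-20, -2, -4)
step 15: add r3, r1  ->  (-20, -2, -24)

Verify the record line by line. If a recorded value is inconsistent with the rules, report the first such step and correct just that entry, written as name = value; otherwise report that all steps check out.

Step 1: r2 = 0 — consistent with the record.
Step 2: r3 = 0 - 2 = -2 — matches.
Step 3: r1 = 2 - 0 = 2 — confirmed correct.
Step 4: r2 = 0 - 2 = -2 — matches.
Step 5: r1 = 2 - -2 = 4 — agrees with the record.
Step 6: r1 = 4 - -2 = 6 — consistent with the record.
Step 7: r1 = 6 — verified.
Step 8: r1 = 6 + -2 = 4 — consistent with the record.
Step 9: r2 = -2 — verified.
Step 10: r3 = 6 — no discrepancy.
Step 11: r1 = 4 - 6 = -2 — the record has a different value.
The earliest wrong entry is at step 11: it should read r1 = -2.

step 11, r1 = -2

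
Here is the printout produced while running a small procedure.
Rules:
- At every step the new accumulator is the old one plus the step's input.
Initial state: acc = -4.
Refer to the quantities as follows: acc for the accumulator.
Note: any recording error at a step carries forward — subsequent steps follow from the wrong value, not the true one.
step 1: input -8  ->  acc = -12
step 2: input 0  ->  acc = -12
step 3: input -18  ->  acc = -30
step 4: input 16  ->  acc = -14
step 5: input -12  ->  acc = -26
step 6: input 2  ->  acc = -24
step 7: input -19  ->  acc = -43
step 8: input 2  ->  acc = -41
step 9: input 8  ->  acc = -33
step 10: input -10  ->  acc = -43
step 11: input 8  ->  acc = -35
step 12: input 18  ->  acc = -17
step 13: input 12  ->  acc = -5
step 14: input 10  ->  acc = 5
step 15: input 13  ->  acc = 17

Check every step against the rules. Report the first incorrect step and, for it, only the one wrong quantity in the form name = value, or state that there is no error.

step 15, acc = 18

step 1: acc = -4 + -8 = -12 -> verified
step 2: acc = -12 + 0 = -12 -> checks out
step 3: acc = -12 + -18 = -30 -> confirmed correct
step 4: acc = -30 + 16 = -14 -> no discrepancy
step 5: acc = -14 + -12 = -26 -> no discrepancy
step 6: acc = -26 + 2 = -24 -> matches
step 7: acc = -24 + -19 = -43 -> checks out
step 8: acc = -43 + 2 = -41 -> same as recorded
step 9: acc = -41 + 8 = -33 -> in agreement
step 10: acc = -33 + -10 = -43 -> matches
step 11: acc = -43 + 8 = -35 -> verified
step 12: acc = -35 + 18 = -17 -> verified
step 13: acc = -17 + 12 = -5 -> confirmed correct
step 14: acc = -5 + 10 = 5 -> no discrepancy
step 15: acc = 5 + 13 = 18 -> the recorded entry deviates here
So the first discrepancy is step 15, where the right value is acc = 18.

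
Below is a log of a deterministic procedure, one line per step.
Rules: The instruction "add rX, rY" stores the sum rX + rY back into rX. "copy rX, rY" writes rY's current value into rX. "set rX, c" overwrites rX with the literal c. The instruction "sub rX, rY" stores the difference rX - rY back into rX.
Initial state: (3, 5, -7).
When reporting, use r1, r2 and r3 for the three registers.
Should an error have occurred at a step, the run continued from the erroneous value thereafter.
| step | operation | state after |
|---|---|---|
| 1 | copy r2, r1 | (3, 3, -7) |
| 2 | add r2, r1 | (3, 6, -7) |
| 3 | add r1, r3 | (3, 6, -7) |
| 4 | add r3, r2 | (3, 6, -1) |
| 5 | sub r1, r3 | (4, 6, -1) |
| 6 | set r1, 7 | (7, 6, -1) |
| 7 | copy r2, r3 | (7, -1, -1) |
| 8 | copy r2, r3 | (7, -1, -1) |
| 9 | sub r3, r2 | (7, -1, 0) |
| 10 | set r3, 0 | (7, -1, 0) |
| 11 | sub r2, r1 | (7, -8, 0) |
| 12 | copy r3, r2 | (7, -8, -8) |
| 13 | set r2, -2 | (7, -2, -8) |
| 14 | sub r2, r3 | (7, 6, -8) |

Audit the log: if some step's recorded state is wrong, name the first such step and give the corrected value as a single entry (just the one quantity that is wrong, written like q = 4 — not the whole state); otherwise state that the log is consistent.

Recomputing the run from the initial state:
step 1: r1 = 3, r2 = 3, r3 = -7
step 2: r1 = 3, r2 = 6, r3 = -7
step 3: r1 = -4, r2 = 6, r3 = -7
step 4: r1 = -4, r2 = 6, r3 = -1
step 5: r1 = -3, r2 = 6, r3 = -1
step 6: r1 = 7, r2 = 6, r3 = -1
step 7: r1 = 7, r2 = -1, r3 = -1
step 8: r1 = 7, r2 = -1, r3 = -1
step 9: r1 = 7, r2 = -1, r3 = 0
step 10: r1 = 7, r2 = -1, r3 = 0
step 11: r1 = 7, r2 = -8, r3 = 0
step 12: r1 = 7, r2 = -8, r3 = -8
step 13: r1 = 7, r2 = -2, r3 = -8
step 14: r1 = 7, r2 = 6, r3 = -8
The first disagreement with the log is at step 3, where the value should be r1 = -4.

step 3, r1 = -4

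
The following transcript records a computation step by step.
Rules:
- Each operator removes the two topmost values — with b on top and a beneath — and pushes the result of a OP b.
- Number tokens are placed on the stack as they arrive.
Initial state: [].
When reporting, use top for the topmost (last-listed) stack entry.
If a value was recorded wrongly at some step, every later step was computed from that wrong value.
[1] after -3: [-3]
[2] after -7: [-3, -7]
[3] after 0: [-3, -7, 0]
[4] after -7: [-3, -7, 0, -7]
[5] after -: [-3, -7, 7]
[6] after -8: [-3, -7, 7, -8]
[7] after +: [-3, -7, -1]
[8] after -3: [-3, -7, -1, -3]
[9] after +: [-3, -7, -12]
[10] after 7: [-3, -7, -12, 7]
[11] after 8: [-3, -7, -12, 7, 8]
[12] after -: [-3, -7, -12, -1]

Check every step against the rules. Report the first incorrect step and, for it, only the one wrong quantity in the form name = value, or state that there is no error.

Recomputing the run from the initial state:
step 1: [-3]
step 2: [-3, -7]
step 3: [-3, -7, 0]
step 4: [-3, -7, 0, -7]
step 5: [-3, -7, 7]
step 6: [-3, -7, 7, -8]
step 7: [-3, -7, -1]
step 8: [-3, -7, -1, -3]
step 9: [-3, -7, -4]
step 10: [-3, -7, -4, 7]
step 11: [-3, -7, -4, 7, 8]
step 12: [-3, -7, -4, -1]
The first disagreement with the transcript is at step 9, where the value should be top = -4.

step 9, top = -4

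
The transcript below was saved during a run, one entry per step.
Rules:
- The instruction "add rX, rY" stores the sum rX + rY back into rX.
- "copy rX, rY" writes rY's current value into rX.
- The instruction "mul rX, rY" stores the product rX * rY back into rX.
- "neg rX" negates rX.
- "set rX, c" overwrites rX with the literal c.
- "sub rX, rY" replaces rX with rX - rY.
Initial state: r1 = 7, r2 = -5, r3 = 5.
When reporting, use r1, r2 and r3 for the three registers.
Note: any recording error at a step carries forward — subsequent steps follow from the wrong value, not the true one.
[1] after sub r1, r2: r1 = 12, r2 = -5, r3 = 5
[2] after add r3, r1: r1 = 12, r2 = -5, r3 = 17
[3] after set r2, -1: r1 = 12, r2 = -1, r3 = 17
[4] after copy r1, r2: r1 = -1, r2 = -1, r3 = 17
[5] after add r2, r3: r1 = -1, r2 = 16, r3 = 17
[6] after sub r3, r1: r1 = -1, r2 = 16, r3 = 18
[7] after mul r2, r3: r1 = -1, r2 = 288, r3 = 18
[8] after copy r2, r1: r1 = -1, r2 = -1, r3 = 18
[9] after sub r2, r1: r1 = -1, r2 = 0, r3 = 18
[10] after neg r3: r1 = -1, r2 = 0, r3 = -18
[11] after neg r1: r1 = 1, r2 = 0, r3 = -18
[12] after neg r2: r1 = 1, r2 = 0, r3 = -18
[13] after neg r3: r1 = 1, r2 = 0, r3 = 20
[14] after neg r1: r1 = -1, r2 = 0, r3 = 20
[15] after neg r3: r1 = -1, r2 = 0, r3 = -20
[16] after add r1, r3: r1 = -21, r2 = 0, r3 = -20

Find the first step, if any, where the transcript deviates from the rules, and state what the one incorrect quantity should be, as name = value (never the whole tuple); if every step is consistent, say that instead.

Recomputing the run from the initial state:
step 1: r1 = 12, r2 = -5, r3 = 5
step 2: r1 = 12, r2 = -5, r3 = 17
step 3: r1 = 12, r2 = -1, r3 = 17
step 4: r1 = -1, r2 = -1, r3 = 17
step 5: r1 = -1, r2 = 16, r3 = 17
step 6: r1 = -1, r2 = 16, r3 = 18
step 7: r1 = -1, r2 = 288, r3 = 18
step 8: r1 = -1, r2 = -1, r3 = 18
step 9: r1 = -1, r2 = 0, r3 = 18
step 10: r1 = -1, r2 = 0, r3 = -18
step 11: r1 = 1, r2 = 0, r3 = -18
step 12: r1 = 1, r2 = 0, r3 = -18
step 13: r1 = 1, r2 = 0, r3 = 18
step 14: r1 = -1, r2 = 0, r3 = 18
step 15: r1 = -1, r2 = 0, r3 = -18
step 16: r1 = -19, r2 = 0, r3 = -18
The first disagreement with the transcript is at step 13, where the value should be r3 = 18.

step 13, r3 = 18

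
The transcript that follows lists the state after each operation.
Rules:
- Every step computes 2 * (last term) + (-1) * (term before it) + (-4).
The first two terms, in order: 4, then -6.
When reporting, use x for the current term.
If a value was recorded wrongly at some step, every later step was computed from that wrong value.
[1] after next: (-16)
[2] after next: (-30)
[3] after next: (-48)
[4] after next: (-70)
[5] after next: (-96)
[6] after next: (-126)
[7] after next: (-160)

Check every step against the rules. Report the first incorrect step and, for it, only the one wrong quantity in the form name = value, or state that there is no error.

step 1, x = -20

Step 1: x = 2*(-6) + (-1)*(4) + (-4) = -20 — this is not what the transcript shows.
That makes step 1 the first incorrect line — x = -20 is what it should show.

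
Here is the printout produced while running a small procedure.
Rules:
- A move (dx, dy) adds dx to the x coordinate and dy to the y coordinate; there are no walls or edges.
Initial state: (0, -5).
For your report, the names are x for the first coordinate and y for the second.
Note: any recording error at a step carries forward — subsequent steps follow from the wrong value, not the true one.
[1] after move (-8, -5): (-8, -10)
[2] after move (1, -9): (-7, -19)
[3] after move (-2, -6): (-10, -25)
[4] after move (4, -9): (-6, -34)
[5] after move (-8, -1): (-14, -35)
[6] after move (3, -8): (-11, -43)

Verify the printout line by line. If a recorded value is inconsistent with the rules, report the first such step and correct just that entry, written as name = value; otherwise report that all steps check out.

step 3, x = -9

Step 1: x = 0 + (-8) = -8, y = -5 + (-5) = -10 — in agreement.
Step 2: x = -8 + (1) = -7, y = -10 + (-9) = -19 — consistent with the printout.
Step 3: x = -7 + (-2) = -9, y = -19 + (-6) = -25 — the printout disagrees here.
The audit stops at step 3: the recorded entry is wrong and should be x = -9.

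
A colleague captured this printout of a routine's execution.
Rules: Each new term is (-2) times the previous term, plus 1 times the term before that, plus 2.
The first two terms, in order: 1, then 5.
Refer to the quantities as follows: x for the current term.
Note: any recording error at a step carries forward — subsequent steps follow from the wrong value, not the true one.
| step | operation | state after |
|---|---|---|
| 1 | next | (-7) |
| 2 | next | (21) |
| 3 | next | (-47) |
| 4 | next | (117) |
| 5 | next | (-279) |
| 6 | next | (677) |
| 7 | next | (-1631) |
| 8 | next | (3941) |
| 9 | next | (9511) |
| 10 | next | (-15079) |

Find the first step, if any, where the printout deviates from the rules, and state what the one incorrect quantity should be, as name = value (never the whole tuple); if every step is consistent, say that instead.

step 9, x = -9511

Recomputing the run from the initial state:
step 1: x = -7
step 2: x = 21
step 3: x = -47
step 4: x = 117
step 5: x = -279
step 6: x = 677
step 7: x = -1631
step 8: x = 3941
step 9: x = -9511
step 10: x = 22965
The first disagreement with the printout is at step 9, where the value should be x = -9511.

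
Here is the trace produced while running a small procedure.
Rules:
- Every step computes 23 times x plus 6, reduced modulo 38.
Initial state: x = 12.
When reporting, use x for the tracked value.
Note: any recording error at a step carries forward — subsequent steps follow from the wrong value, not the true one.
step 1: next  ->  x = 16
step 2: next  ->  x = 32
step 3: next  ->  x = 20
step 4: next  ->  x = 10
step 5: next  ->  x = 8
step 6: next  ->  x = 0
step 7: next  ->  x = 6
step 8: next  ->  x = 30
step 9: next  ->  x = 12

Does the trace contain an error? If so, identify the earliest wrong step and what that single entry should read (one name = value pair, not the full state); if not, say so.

no error

Recomputing the run from the initial state:
step 1: x = 16
step 2: x = 32
step 3: x = 20
step 4: x = 10
step 5: x = 8
step 6: x = 0
step 7: x = 6
step 8: x = 30
step 9: x = 12
This matches the trace at every step.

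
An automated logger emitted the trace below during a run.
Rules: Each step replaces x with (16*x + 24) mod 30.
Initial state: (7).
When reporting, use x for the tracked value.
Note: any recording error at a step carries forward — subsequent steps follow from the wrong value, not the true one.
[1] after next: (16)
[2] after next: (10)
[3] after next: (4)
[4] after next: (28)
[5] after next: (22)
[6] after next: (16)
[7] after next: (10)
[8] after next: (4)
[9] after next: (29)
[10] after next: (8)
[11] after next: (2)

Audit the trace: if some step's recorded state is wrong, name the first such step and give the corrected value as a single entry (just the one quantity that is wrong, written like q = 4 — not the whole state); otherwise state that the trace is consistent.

1. x = (16*7 + 24) mod 30 = 16 (matches)
2. x = (16*16 + 24) mod 30 = 10 (same as recorded)
3. x = (16*10 + 24) mod 30 = 4 (verified)
4. x = (16*4 + 24) mod 30 = 28 (matches)
5. x = (16*28 + 24) mod 30 = 22 (matches)
6. x = (16*22 + 24) mod 30 = 16 (checks out)
7. x = (16*16 + 24) mod 30 = 10 (in agreement)
8. x = (16*10 + 24) mod 30 = 4 (verified)
9. x = (16*4 + 24) mod 30 = 28 (the trace has a different value)
So the first discrepancy is step 9, where the right value is x = 28.

step 9, x = 28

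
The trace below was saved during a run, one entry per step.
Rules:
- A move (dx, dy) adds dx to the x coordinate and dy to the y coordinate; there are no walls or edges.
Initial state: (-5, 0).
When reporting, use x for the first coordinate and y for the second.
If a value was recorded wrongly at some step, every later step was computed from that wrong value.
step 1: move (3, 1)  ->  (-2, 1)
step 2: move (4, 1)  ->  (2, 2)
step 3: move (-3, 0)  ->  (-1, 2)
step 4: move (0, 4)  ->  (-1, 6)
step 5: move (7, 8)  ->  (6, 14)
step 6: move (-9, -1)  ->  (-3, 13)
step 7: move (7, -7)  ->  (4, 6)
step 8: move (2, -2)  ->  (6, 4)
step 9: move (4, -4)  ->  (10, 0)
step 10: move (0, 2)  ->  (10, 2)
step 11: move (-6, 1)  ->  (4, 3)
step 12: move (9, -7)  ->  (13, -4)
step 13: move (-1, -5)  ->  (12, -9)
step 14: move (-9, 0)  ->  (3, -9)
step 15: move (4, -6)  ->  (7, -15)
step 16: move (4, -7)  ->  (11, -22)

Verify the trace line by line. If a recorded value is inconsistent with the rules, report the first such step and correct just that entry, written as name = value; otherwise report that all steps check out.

Step 1: x = -5 + (3) = -2, y = 0 + (1) = 1 — checks out.
Step 2: x = -2 + (4) = 2, y = 1 + (1) = 2 — in agreement.
Step 3: x = 2 + (-3) = -1, y = 2 + (0) = 2 — in agreement.
Step 4: x = -1 + (0) = -1, y = 2 + (4) = 6 — matches.
Step 5: x = -1 + (7) = 6, y = 6 + (8) = 14 — exactly as logged.
Step 6: x = 6 + (-9) = -3, y = 14 + (-1) = 13 — same as recorded.
Step 7: x = -3 + (7) = 4, y = 13 + (-7) = 6 — checks out.
Step 8: x = 4 + (2) = 6, y = 6 + (-2) = 4 — verified.
Step 9: x = 6 + (4) = 10, y = 4 + (-4) = 0 — in agreement.
Step 10: x = 10 + (0) = 10, y = 0 + (2) = 2 — checks out.
Step 11: x = 10 + (-6) = 4, y = 2 + (1) = 3 — verified.
Step 12: x = 4 + (9) = 13, y = 3 + (-7) = -4 — confirmed correct.
Step 13: x = 13 + (-1) = 12, y = -4 + (-5) = -9 — no discrepancy.
Step 14: x = 12 + (-9) = 3, y = -9 + (0) = -9 — same as recorded.
Step 15: x = 3 + (4) = 7, y = -9 + (-6) = -15 — matches.
Step 16: x = 7 + (4) = 11, y = -15 + (-7) = -22 — same as recorded.
No step deviates from the rules.

no error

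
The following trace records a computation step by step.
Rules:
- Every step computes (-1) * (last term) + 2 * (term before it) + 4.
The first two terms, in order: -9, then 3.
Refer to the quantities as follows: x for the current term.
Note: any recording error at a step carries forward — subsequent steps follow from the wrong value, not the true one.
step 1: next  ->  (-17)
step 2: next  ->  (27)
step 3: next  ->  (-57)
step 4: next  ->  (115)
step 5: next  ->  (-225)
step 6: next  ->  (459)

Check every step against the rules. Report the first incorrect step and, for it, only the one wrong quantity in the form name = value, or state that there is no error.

1. x = -1*(3) + (2)*(-9) + (4) = -17 (confirmed correct)
2. x = -1*(-17) + (2)*(3) + (4) = 27 (consistent with the trace)
3. x = -1*(27) + (2)*(-17) + (4) = -57 (no discrepancy)
4. x = -1*(-57) + (2)*(27) + (4) = 115 (same as recorded)
5. x = -1*(115) + (2)*(-57) + (4) = -225 (checks out)
6. x = -1*(-225) + (2)*(115) + (4) = 459 (verified)
Nothing is out of place; the run is error-free.

no error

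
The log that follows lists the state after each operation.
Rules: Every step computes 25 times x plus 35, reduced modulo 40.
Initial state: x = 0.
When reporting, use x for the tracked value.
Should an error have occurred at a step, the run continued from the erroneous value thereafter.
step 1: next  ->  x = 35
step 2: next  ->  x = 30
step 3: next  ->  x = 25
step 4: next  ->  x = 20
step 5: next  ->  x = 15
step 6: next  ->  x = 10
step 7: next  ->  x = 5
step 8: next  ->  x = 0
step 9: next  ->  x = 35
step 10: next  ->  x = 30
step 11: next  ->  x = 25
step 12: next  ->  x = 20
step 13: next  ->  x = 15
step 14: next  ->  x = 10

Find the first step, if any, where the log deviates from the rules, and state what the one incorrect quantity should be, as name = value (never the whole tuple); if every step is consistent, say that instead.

no error

step 1: x = (25*0 + 35) mod 40 = 35 -> no discrepancy
step 2: x = (25*35 + 35) mod 40 = 30 -> confirmed correct
step 3: x = (25*30 + 35) mod 40 = 25 -> verified
step 4: x = (25*25 + 35) mod 40 = 20 -> matches
step 5: x = (25*20 + 35) mod 40 = 15 -> verified
step 6: x = (25*15 + 35) mod 40 = 10 -> confirmed correct
step 7: x = (25*10 + 35) mod 40 = 5 -> confirmed correct
step 8: x = (25*5 + 35) mod 40 = 0 -> matches
step 9: x = (25*0 + 35) mod 40 = 35 -> exactly as logged
step 10: x = (25*35 + 35) mod 40 = 30 -> verified
step 11: x = (25*30 + 35) mod 40 = 25 -> agrees with the log
step 12: x = (25*25 + 35) mod 40 = 20 -> consistent with the log
step 13: x = (25*20 + 35) mod 40 = 15 -> verified
step 14: x = (25*15 + 35) mod 40 = 10 -> exactly as logged
Each recorded entry agrees with the recomputation.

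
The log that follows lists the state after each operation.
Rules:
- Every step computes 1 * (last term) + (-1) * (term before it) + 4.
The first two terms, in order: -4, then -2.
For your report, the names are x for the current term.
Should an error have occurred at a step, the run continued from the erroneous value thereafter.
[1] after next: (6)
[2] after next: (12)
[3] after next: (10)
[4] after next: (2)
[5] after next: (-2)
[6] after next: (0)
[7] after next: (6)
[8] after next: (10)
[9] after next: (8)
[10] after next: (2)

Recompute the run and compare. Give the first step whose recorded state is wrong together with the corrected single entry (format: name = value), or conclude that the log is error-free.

step 5, x = -4

Step 1: x = 1*(-2) + (-1)*(-4) + (4) = 6 — in agreement.
Step 2: x = 1*(6) + (-1)*(-2) + (4) = 12 — verified.
Step 3: x = 1*(12) + (-1)*(6) + (4) = 10 — in agreement.
Step 4: x = 1*(10) + (-1)*(12) + (4) = 2 — confirmed correct.
Step 5: x = 1*(2) + (-1)*(10) + (4) = -4 — a discrepancy with the log.
Step 5 is the first one off; corrected, x = -4.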